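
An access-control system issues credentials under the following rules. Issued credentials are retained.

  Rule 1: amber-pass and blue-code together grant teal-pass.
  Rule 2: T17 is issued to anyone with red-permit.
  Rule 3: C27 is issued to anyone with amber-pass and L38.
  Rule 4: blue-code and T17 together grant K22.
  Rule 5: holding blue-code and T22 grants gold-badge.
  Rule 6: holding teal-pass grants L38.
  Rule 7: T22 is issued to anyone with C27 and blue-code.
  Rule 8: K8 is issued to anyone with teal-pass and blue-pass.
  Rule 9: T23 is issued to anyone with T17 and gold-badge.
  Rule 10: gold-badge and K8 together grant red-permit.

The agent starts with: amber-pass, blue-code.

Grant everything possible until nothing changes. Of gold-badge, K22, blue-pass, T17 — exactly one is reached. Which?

Holding amber-pass and blue-code grants teal-pass (Rule 1).
Holding teal-pass grants L38 (Rule 6).
Holding amber-pass and L38 grants C27 (Rule 3).
Holding C27 and blue-code grants T22 (Rule 7).
Holding blue-code and T22 grants gold-badge (Rule 5).
K22 would need blue-code and T17 (Rule 4), but T17 is never granted. T17 would need red-permit (Rule 2), but red-permit is never granted. No rule produces blue-pass, and it is not given.

gold-badge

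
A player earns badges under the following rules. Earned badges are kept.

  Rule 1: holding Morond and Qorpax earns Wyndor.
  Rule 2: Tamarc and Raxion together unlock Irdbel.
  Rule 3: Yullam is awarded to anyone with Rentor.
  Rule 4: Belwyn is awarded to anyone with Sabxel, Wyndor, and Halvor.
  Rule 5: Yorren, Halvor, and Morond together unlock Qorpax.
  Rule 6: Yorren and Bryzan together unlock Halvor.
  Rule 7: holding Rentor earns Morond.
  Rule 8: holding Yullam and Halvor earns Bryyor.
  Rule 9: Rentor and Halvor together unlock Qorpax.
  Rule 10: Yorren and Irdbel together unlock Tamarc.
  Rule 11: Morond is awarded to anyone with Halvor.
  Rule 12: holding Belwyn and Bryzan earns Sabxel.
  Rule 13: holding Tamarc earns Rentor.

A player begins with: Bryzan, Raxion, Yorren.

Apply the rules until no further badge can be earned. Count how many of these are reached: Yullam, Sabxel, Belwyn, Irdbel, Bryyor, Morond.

1

With Yorren and Bryzan, Halvor is earned (Rule 6).
With Halvor, Morond is earned (Rule 11).
Yullam would need Rentor (Rule 3), but Rentor is never earned.
Sabxel would need Belwyn and Bryzan (Rule 12), but Belwyn is never earned.
Belwyn would need Sabxel, Wyndor, and Halvor (Rule 4), but Sabxel is never earned.
Irdbel would need Tamarc and Raxion (Rule 2), but Tamarc is never earned.
Bryyor would need Yullam and Halvor (Rule 8), but Yullam is never earned.
Morond: reached.
Reached: Morond — 1 of the 6.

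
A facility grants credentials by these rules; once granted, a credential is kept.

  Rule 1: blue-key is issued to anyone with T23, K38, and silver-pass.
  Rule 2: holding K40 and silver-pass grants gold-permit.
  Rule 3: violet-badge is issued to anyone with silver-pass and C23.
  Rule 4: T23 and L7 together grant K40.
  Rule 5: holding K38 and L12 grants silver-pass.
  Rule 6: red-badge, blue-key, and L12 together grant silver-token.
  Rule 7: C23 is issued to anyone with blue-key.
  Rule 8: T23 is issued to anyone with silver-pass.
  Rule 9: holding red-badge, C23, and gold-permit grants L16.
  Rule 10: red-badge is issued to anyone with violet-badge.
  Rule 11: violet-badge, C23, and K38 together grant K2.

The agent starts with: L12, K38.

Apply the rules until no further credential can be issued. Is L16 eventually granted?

No

L16 would need red-badge, C23, and gold-permit (Rule 9), but gold-permit is never granted.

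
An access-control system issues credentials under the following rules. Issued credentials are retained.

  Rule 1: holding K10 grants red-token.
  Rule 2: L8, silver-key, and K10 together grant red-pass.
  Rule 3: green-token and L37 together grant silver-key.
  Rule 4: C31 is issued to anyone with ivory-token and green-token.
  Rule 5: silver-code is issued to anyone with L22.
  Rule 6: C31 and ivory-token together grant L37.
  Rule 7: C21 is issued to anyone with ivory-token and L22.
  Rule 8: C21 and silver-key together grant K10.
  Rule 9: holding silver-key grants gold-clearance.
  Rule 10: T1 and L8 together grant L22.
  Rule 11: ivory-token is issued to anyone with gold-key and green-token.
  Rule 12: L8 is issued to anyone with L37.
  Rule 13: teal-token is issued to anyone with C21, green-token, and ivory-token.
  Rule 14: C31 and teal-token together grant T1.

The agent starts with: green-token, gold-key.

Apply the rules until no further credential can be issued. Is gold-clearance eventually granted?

Yes

Holding gold-key and green-token grants ivory-token (Rule 11).
Holding ivory-token and green-token grants C31 (Rule 4).
Holding C31 and ivory-token grants L37 (Rule 6).
Holding green-token and L37 grants silver-key (Rule 3).
Holding silver-key grants gold-clearance (Rule 9).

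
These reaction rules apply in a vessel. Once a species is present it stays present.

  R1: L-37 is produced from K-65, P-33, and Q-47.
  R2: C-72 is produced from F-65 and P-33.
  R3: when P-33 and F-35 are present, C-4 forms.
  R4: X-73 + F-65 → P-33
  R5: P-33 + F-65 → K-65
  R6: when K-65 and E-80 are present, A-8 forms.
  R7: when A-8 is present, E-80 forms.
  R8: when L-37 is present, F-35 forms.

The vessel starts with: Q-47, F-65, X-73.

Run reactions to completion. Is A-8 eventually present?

A-8 would need K-65 and E-80 (R6), but E-80 never forms.

No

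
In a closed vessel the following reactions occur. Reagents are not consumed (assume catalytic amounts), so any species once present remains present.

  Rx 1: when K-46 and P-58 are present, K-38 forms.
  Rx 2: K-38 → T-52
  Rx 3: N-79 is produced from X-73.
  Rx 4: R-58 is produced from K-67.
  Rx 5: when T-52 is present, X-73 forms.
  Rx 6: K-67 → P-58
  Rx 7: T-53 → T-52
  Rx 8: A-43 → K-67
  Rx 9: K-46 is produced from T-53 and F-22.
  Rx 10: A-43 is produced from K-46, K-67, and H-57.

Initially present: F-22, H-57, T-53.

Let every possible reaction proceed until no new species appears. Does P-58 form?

No

P-58 would need K-67 (Rx 6), but K-67 never forms.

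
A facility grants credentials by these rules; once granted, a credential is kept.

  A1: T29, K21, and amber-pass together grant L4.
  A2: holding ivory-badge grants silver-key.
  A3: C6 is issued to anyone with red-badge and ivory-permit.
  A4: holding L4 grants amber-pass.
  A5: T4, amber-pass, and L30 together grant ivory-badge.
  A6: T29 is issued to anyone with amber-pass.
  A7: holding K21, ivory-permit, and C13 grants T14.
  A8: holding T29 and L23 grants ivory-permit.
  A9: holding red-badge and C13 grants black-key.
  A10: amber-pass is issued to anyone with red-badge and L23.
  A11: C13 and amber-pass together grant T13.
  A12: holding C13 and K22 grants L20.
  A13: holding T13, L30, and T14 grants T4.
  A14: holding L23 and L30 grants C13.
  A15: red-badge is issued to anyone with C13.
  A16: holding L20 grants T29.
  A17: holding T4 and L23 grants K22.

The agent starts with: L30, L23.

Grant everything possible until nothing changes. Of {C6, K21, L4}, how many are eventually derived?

Holding L23 and L30 grants C13 (A14).
Holding C13 grants red-badge (A15).
Holding red-badge and L23 grants amber-pass (A10).
Holding amber-pass grants T29 (A6).
Holding T29 and L23 grants ivory-permit (A8).
Holding red-badge and ivory-permit grants C6 (A3).
C6: reached.
No rule produces K21, and it is not given.
L4 would need T29, K21, and amber-pass (A1), but K21 is never granted.
Reached: C6 — 1 of the 3.

1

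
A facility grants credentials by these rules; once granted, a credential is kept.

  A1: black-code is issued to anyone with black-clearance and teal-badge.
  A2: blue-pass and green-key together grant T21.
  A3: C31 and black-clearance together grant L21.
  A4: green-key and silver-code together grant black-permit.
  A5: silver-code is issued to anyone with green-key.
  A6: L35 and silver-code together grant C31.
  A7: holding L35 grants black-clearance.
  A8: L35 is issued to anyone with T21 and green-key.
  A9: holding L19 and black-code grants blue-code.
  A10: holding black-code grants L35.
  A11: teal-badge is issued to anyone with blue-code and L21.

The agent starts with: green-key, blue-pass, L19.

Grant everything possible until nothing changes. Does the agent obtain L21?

Holding green-key grants silver-code (A5).
Holding blue-pass and green-key grants T21 (A2).
Holding T21 and green-key grants L35 (A8).
Holding L35 grants black-clearance (A7).
Holding L35 and silver-code grants C31 (A6).
Holding C31 and black-clearance grants L21 (A3).

Yes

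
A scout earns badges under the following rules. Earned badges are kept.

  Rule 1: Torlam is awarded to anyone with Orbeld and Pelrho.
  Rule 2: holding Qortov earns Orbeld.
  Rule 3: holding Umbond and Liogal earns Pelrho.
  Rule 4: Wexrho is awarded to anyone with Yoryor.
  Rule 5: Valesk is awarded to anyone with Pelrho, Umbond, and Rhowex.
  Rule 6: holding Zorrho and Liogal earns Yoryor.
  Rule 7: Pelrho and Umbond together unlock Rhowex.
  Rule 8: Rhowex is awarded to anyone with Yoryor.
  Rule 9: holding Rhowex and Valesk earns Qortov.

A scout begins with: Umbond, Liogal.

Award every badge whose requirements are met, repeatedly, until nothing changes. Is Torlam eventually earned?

With Umbond and Liogal, Pelrho is earned (Rule 3).
With Pelrho and Umbond, Rhowex is earned (Rule 7).
With Pelrho, Umbond, and Rhowex, Valesk is earned (Rule 5).
With Rhowex and Valesk, Qortov is earned (Rule 9).
With Qortov, Orbeld is earned (Rule 2).
With Orbeld and Pelrho, Torlam is earned (Rule 1).

Yes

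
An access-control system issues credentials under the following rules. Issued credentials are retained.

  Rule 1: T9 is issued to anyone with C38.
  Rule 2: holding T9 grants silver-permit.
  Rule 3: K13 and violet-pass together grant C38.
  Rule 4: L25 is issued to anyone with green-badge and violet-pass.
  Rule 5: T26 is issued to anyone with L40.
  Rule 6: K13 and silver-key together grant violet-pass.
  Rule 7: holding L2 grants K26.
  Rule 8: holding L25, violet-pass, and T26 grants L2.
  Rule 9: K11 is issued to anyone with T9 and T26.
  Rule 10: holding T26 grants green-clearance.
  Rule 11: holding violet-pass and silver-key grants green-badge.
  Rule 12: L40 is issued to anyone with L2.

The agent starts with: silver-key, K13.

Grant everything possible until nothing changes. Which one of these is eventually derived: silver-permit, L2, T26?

silver-permit

Holding K13 and silver-key grants violet-pass (Rule 6).
Holding K13 and violet-pass grants C38 (Rule 3).
Holding C38 grants T9 (Rule 1).
Holding T9 grants silver-permit (Rule 2).
T26 would need L40 (Rule 5), but L40 is never granted. L2 would need L25, violet-pass, and T26 (Rule 8), but T26 is never granted.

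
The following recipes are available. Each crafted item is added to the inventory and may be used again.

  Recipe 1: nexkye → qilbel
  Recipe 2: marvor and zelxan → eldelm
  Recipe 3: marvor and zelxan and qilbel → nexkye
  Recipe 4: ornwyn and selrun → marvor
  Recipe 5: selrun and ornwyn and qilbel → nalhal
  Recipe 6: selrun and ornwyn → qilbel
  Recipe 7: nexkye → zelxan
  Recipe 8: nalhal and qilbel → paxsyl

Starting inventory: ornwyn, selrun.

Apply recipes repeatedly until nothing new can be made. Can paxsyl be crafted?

Yes

Using Recipe 6, selrun and ornwyn make qilbel.
Using Recipe 5, selrun, ornwyn, and qilbel make nalhal.
nalhal and qilbel → paxsyl (Recipe 8).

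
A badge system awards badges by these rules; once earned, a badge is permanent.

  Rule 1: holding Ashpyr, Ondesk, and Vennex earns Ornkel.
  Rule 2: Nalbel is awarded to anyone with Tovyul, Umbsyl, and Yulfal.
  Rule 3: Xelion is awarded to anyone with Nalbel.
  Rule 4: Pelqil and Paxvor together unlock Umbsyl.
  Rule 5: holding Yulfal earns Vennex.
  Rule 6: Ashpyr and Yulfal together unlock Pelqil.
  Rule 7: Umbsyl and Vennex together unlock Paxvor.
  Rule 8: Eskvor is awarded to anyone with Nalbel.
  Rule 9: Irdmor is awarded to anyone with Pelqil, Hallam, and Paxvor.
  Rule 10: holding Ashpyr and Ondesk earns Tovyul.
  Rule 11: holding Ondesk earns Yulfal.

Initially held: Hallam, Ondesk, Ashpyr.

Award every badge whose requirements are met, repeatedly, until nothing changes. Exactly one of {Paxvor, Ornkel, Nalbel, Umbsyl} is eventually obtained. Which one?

With Ondesk, Yulfal is earned (Rule 11).
With Yulfal, Vennex is earned (Rule 5).
With Ashpyr, Ondesk, and Vennex, Ornkel is earned (Rule 1).
Paxvor would need Umbsyl and Vennex (Rule 7), but Umbsyl is never earned. Umbsyl would need Pelqil and Paxvor (Rule 4), but Paxvor is never earned. Nalbel would need Tovyul, Umbsyl, and Yulfal (Rule 2), but Umbsyl is never earned.

Ornkel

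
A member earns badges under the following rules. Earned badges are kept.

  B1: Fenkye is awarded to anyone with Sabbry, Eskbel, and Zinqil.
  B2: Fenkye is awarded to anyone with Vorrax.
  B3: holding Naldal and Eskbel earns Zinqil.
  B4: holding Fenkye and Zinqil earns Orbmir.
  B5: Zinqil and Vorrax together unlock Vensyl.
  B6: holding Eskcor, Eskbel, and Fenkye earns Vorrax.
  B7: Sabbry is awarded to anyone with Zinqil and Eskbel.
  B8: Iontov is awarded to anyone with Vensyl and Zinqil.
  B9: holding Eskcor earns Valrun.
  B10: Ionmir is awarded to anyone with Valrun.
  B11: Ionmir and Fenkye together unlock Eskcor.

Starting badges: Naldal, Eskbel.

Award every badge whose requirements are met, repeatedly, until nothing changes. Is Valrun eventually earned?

No

Valrun would need Eskcor (B9), but Eskcor is never earned.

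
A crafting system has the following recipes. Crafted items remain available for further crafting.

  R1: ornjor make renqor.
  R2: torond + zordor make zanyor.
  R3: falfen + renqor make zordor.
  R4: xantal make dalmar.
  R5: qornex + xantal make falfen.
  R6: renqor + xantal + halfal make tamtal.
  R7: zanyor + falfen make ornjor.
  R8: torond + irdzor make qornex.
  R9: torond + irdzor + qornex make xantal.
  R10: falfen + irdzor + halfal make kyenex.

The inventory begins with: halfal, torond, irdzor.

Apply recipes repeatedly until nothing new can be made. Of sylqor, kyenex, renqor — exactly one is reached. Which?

kyenex

torond + irdzor → qornex (R8).
torond + irdzor + qornex → xantal (R9).
qornex + xantal → falfen (R5).
falfen + irdzor + halfal → kyenex (R10).
renqor would need ornjor (R1), but ornjor is never obtained. No rule produces sylqor, and it is not given.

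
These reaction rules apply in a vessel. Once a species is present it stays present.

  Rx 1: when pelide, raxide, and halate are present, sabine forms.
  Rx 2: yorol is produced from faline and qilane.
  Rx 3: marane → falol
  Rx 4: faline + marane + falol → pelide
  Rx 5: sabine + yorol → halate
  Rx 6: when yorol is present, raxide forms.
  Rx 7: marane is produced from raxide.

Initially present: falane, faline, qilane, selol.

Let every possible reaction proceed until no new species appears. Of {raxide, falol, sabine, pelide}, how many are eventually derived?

3

faline and qilane present → yorol forms (Rx 2).
yorol present → raxide forms (Rx 6).
raxide present → marane forms (Rx 7).
marane present → falol forms (Rx 3).
faline, marane, and falol present → pelide forms (Rx 4).
raxide: reached.
falol: reached.
sabine would need pelide, raxide, and halate (Rx 1), but halate never forms.
pelide: reached.
Reached: raxide, falol, and pelide — 3 of the 4.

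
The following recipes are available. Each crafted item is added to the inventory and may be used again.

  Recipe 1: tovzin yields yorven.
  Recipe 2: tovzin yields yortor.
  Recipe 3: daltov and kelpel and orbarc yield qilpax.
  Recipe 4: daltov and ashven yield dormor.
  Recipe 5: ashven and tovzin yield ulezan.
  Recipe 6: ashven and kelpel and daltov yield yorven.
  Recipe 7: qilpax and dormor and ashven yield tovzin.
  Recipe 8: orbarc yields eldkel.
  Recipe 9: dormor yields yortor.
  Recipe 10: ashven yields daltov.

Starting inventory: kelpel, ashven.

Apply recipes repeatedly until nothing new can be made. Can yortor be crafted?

ashven → daltov (Recipe 10).
daltov and ashven → dormor (Recipe 4).
dormor → yortor (Recipe 9).

Yes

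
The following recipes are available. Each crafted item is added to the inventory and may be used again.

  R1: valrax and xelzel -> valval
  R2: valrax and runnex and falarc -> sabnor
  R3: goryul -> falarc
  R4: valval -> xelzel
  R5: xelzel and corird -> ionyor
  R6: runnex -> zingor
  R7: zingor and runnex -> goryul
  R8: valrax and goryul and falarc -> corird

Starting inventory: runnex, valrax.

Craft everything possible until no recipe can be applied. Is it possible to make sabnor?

runnex -> zingor (R6).
zingor and runnex -> goryul (R7).
goryul -> falarc (R3).
valrax and runnex and falarc -> sabnor (R2).

Yes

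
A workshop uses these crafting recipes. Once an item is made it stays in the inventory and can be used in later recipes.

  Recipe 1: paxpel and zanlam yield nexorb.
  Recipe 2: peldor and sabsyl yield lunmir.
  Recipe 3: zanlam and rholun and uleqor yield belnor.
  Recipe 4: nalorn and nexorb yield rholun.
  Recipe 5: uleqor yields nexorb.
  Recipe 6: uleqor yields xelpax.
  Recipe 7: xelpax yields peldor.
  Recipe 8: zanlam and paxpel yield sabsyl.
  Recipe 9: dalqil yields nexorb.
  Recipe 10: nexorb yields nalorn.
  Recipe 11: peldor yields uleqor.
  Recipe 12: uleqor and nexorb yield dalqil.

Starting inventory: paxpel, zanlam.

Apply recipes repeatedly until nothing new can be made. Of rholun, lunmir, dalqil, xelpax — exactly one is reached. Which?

Using Recipe 1, paxpel and zanlam make nexorb.
Using Recipe 10, nexorb makes nalorn.
Using Recipe 4, nalorn and nexorb make rholun.
dalqil would need uleqor and nexorb (Recipe 12), but uleqor is never obtained. lunmir would need peldor and sabsyl (Recipe 2), but peldor is never obtained. xelpax would need uleqor (Recipe 6), but uleqor is never obtained.

rholun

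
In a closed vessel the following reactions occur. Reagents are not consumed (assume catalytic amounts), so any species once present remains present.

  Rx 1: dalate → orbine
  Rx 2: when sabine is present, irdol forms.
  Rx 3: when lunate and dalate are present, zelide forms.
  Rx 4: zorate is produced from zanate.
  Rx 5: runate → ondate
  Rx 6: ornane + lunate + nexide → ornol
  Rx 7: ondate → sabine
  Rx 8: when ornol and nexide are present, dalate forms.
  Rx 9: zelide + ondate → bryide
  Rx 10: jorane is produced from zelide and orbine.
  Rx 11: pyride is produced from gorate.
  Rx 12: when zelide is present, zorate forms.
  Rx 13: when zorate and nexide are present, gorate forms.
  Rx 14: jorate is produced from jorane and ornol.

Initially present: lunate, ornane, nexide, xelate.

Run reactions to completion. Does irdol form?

irdol would need sabine (Rx 2), but sabine never forms.

No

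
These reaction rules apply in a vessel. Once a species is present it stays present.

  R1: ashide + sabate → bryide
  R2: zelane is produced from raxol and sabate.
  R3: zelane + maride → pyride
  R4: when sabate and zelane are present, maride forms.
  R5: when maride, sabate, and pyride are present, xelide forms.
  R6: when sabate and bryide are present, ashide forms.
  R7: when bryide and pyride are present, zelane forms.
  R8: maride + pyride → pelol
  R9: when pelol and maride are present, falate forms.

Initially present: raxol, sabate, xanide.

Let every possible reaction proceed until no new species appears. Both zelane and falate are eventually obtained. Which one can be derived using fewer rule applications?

zelane: raxol and sabate present → zelane forms (R2). [1 rule application]
falate: raxol and sabate present → zelane forms (R2). sabate and zelane present → maride forms (R4). zelane and maride present → pyride forms (R3). maride and pyride present → pelol forms (R8). pelol and maride present → falate forms (R9). [5 rule applications]
zelane needs fewer.

zelane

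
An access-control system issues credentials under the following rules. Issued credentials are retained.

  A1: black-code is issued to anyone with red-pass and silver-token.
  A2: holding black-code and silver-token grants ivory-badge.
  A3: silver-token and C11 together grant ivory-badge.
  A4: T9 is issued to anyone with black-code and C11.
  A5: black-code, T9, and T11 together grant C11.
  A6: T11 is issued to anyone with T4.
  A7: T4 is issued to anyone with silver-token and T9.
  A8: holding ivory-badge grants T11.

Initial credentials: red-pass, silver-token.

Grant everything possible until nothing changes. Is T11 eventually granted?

Yes

Holding red-pass and silver-token grants black-code (A1).
Holding black-code and silver-token grants ivory-badge (A2).
Holding ivory-badge grants T11 (A8).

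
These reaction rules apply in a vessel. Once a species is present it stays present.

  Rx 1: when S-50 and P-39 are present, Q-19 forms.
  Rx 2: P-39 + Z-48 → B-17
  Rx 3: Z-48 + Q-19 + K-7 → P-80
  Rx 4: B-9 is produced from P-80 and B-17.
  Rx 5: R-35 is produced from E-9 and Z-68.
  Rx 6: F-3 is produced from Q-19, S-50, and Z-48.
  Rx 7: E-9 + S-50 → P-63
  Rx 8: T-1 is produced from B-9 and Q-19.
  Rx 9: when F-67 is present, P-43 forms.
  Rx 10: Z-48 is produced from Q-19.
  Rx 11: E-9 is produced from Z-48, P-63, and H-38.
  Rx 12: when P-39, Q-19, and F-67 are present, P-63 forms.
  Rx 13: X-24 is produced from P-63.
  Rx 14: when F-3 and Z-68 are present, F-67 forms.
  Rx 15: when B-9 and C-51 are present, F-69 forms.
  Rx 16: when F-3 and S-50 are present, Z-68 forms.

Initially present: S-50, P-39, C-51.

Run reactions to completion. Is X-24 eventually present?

Yes

S-50 and P-39 present → Q-19 forms (Rx 1).
Q-19 present → Z-48 forms (Rx 10).
Q-19, S-50, and Z-48 present → F-3 forms (Rx 6).
F-3 and S-50 present → Z-68 forms (Rx 16).
F-3 and Z-68 present → F-67 forms (Rx 14).
P-39, Q-19, and F-67 present → P-63 forms (Rx 12).
P-63 present → X-24 forms (Rx 13).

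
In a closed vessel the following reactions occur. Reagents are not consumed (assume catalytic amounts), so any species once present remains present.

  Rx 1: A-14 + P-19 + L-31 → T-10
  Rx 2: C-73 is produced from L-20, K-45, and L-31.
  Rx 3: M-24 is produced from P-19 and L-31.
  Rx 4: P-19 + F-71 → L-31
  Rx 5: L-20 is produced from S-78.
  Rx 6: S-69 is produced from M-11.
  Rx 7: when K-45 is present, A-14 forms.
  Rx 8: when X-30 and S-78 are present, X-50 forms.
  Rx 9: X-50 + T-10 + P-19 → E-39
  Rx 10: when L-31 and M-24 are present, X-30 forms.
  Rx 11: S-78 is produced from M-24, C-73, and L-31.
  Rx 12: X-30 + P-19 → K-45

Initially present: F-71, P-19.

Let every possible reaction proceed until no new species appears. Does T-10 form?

P-19 and F-71 present → L-31 forms (Rx 4).
P-19 and L-31 present → M-24 forms (Rx 3).
L-31 and M-24 present → X-30 forms (Rx 10).
X-30 and P-19 present → K-45 forms (Rx 12).
K-45 present → A-14 forms (Rx 7).
A-14, P-19, and L-31 present → T-10 forms (Rx 1).

Yes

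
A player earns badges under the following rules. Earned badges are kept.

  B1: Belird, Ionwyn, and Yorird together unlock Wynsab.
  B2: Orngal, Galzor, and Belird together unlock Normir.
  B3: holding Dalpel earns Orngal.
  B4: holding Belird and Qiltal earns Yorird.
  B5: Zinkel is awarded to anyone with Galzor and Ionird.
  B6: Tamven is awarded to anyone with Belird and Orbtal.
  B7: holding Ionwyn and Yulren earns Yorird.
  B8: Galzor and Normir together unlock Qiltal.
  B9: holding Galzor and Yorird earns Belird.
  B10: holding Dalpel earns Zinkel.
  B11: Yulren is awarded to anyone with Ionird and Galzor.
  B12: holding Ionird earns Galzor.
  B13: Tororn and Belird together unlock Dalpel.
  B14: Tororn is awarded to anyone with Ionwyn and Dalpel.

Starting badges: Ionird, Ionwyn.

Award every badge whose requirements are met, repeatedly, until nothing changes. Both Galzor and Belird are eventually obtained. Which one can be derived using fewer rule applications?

Galzor: With Ionird, Galzor is earned (B12). [1 rule application]
Belird: With Ionird, Galzor is earned (B12). With Ionird and Galzor, Yulren is earned (B11). With Ionwyn and Yulren, Yorird is earned (B7). With Galzor and Yorird, Belird is earned (B9). [4 rule applications]
Galzor needs fewer.

Galzor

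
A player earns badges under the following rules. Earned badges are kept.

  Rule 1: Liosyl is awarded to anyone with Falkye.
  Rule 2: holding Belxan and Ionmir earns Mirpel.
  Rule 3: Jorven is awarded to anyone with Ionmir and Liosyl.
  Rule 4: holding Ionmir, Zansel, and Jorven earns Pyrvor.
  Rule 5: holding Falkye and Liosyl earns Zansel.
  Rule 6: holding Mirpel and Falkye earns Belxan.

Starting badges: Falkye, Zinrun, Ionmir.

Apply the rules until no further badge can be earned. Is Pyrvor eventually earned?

Yes

With Falkye, Liosyl is earned (Rule 1).
With Ionmir and Liosyl, Jorven is earned (Rule 3).
With Falkye and Liosyl, Zansel is earned (Rule 5).
With Ionmir, Zansel, and Jorven, Pyrvor is earned (Rule 4).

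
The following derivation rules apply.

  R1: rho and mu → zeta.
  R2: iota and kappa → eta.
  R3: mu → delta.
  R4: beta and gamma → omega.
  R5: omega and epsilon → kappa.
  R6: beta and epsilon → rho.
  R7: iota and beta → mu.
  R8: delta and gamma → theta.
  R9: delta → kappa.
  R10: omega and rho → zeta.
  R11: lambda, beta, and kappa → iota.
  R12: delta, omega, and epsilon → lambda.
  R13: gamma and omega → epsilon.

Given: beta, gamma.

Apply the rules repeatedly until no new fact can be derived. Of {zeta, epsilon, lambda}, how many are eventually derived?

From beta and gamma, R4 gives omega.
From gamma and omega, R13 gives epsilon.
From beta and epsilon, R6 gives rho.
From omega and rho, R10 gives zeta.
zeta: reached.
epsilon: reached.
lambda would need delta, omega, and epsilon (R12), but delta is never established.
Reached: zeta and epsilon — 2 of the 3.

2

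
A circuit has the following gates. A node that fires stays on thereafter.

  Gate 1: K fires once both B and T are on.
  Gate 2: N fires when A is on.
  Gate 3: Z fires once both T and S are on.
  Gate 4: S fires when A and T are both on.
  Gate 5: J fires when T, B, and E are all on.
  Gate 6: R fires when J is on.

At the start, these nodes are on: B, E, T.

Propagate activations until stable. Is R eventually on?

Yes

Gate 5: T, B, and E on → J on.
Gate 6: J on → R on.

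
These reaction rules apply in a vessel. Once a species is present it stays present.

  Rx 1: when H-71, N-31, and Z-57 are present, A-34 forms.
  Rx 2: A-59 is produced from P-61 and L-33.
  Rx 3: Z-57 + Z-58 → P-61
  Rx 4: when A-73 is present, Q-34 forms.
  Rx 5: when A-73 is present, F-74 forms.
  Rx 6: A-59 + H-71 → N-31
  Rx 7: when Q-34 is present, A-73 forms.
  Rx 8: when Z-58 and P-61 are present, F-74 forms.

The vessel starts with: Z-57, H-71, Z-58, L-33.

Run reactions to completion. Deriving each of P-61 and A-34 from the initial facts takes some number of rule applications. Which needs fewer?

P-61: Z-57 and Z-58 present → P-61 forms (Rx 3). [1 rule application]
A-34: Z-57 and Z-58 present → P-61 forms (Rx 3). P-61 and L-33 present → A-59 forms (Rx 2). A-59 and H-71 present → N-31 forms (Rx 6). H-71, N-31, and Z-57 present → A-34 forms (Rx 1). [4 rule applications]
P-61 needs fewer.

P-61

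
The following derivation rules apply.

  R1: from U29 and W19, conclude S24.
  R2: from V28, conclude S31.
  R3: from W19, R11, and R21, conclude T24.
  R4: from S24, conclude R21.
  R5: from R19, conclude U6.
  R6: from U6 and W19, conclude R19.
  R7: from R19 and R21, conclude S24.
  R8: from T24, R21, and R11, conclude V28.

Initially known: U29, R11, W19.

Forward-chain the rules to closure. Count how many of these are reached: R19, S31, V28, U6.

2

U29 and W19 hold, so S24 follows (R1).
From S24, R4 gives R21.
W19, R11, and R21 hold, so T24 follows (R3).
T24, R21, and R11 hold, so V28 follows (R8).
From V28, R2 gives S31.
R19 would need U6 and W19 (R6), but U6 is never established.
S31: reached.
V28: reached.
U6 would need R19 (R5), but R19 is never established.
Reached: S31 and V28 — 2 of the 4.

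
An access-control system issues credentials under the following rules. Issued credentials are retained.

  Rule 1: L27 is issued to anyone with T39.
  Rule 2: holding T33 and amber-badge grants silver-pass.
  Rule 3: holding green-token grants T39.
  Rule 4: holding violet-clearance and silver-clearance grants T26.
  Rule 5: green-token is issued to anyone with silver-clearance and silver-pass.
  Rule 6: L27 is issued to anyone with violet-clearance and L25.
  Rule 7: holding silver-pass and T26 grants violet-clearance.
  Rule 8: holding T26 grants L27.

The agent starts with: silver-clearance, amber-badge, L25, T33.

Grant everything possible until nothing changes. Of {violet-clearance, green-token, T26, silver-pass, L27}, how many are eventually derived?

Holding T33 and amber-badge grants silver-pass (Rule 2).
Holding silver-clearance and silver-pass grants green-token (Rule 5).
Holding green-token grants T39 (Rule 3).
Holding T39 grants L27 (Rule 1).
violet-clearance would need silver-pass and T26 (Rule 7), but T26 is never granted.
green-token: reached.
T26 would need violet-clearance and silver-clearance (Rule 4), but violet-clearance is never granted.
silver-pass: reached.
L27: reached.
Reached: green-token, silver-pass, and L27 — 3 of the 5.

3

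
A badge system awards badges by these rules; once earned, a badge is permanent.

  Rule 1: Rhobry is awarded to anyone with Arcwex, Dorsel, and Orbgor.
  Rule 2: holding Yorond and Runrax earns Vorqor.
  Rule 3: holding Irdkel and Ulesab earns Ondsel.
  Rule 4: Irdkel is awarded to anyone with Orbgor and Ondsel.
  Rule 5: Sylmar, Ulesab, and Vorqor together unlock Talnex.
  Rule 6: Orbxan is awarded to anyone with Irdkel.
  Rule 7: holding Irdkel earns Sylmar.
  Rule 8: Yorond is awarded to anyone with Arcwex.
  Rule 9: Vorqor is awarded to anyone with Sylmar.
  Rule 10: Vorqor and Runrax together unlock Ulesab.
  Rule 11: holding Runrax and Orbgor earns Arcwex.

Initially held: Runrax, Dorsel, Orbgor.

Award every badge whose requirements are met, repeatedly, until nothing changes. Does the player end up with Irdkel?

No

Irdkel would need Orbgor and Ondsel (Rule 4), but Ondsel is never earned.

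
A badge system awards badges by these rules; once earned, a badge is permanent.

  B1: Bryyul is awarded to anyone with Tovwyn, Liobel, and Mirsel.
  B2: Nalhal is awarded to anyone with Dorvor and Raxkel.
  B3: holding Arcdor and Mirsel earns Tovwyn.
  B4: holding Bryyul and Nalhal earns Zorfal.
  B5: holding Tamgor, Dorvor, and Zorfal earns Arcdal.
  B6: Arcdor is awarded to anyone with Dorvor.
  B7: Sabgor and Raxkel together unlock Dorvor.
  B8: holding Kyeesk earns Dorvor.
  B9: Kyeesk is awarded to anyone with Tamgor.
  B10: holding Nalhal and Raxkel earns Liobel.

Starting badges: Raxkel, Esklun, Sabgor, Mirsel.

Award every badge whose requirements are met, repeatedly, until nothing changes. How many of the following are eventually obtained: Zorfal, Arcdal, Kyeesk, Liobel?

With Sabgor and Raxkel, Dorvor is earned (B7).
With Dorvor and Raxkel, Nalhal is earned (B2).
With Dorvor, Arcdor is earned (B6).
With Arcdor and Mirsel, Tovwyn is earned (B3).
With Nalhal and Raxkel, Liobel is earned (B10).
With Tovwyn, Liobel, and Mirsel, Bryyul is earned (B1).
With Bryyul and Nalhal, Zorfal is earned (B4).
Zorfal: reached.
Arcdal would need Tamgor, Dorvor, and Zorfal (B5), but Tamgor is never earned.
Kyeesk would need Tamgor (B9), but Tamgor is never earned.
Liobel: reached.
Reached: Zorfal and Liobel — 2 of the 4.

2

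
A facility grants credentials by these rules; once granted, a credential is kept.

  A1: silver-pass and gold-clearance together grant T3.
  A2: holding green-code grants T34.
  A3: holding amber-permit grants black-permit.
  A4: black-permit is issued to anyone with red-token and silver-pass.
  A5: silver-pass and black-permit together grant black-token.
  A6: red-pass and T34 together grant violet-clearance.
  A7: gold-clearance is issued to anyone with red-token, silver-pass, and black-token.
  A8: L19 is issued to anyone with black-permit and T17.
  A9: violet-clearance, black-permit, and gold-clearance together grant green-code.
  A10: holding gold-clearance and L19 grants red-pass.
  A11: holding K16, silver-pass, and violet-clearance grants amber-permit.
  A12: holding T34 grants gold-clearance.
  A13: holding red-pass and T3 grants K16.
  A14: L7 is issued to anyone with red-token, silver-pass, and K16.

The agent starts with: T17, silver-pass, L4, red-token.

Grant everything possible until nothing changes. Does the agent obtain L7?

Yes

Holding red-token and silver-pass grants black-permit (A4).
Holding silver-pass and black-permit grants black-token (A5).
Holding black-permit and T17 grants L19 (A8).
Holding red-token, silver-pass, and black-token grants gold-clearance (A7).
Holding gold-clearance and L19 grants red-pass (A10).
Holding silver-pass and gold-clearance grants T3 (A1).
Holding red-pass and T3 grants K16 (A13).
Holding red-token, silver-pass, and K16 grants L7 (A14).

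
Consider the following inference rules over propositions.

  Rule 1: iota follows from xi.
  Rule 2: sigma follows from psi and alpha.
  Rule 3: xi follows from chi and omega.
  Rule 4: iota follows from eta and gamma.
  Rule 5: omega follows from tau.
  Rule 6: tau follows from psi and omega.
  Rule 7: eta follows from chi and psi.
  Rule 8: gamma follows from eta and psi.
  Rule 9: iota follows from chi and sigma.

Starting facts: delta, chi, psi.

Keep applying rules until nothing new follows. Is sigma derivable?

sigma would need psi and alpha (Rule 2), but alpha is never established.

No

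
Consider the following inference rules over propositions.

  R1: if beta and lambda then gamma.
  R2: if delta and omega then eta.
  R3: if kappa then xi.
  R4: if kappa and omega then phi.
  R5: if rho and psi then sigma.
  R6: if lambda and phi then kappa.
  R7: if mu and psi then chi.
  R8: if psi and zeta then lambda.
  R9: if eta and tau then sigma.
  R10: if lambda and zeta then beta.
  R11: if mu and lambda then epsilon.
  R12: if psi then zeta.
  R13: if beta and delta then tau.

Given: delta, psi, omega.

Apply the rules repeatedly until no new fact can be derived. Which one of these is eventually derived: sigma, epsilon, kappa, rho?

psi holds, so zeta follows (R12).
From delta and omega, R2 gives eta.
psi and zeta hold, so lambda follows (R8).
From lambda and zeta, R10 gives beta.
beta and delta hold, so tau follows (R13).
From eta and tau, R9 gives sigma.
No rule produces rho, and it is not given. kappa would need lambda and phi (R6), but phi is never established. epsilon would need mu and lambda (R11), but mu is never established.

sigma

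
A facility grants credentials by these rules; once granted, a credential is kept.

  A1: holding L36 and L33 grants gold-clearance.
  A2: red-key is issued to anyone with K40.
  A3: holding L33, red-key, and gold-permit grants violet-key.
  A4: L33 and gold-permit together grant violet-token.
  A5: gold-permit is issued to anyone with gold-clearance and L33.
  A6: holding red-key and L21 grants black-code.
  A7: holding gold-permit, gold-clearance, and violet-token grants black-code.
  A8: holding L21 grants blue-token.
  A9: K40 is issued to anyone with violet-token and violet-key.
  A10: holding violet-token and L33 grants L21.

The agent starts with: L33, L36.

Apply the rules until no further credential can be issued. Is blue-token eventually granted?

Yes

Holding L36 and L33 grants gold-clearance (A1).
Holding gold-clearance and L33 grants gold-permit (A5).
Holding L33 and gold-permit grants violet-token (A4).
Holding violet-token and L33 grants L21 (A10).
Holding L21 grants blue-token (A8).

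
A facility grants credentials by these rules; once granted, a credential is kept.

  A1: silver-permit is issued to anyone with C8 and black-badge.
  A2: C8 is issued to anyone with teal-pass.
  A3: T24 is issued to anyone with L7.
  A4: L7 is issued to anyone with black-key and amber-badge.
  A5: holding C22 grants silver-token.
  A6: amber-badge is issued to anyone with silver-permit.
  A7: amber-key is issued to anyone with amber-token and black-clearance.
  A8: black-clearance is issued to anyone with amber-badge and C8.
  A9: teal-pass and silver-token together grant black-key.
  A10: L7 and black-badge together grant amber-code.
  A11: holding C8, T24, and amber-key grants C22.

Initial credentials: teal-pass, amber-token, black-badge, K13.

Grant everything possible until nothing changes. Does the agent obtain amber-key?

Holding teal-pass grants C8 (A2).
Holding C8 and black-badge grants silver-permit (A1).
Holding silver-permit grants amber-badge (A6).
Holding amber-badge and C8 grants black-clearance (A8).
Holding amber-token and black-clearance grants amber-key (A7).

Yes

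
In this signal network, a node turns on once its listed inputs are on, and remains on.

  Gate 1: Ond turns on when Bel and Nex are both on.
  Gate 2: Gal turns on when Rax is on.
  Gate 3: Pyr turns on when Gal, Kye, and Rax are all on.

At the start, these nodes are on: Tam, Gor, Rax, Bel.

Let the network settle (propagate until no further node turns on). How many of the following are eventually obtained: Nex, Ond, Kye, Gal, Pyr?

1

Gate 2: Rax on → Gal on.
No rule produces Nex, and it is not given.
Ond would need Bel and Nex (Gate 1), but Nex never turns on.
No rule produces Kye, and it is not given.
Gal: reached.
Pyr would need Gal, Kye, and Rax (Gate 3), but Kye never turns on.
Reached: Gal — 1 of the 5.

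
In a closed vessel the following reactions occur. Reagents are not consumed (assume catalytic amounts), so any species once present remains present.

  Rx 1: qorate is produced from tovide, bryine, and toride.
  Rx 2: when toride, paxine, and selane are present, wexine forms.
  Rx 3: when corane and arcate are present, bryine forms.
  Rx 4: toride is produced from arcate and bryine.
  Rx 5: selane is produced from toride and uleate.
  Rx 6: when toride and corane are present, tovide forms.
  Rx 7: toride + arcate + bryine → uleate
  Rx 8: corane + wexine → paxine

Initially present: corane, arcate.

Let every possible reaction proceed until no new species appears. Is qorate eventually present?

corane and arcate present → bryine forms (Rx 3).
arcate and bryine present → toride forms (Rx 4).
toride and corane present → tovide forms (Rx 6).
tovide, bryine, and toride present → qorate forms (Rx 1).

Yes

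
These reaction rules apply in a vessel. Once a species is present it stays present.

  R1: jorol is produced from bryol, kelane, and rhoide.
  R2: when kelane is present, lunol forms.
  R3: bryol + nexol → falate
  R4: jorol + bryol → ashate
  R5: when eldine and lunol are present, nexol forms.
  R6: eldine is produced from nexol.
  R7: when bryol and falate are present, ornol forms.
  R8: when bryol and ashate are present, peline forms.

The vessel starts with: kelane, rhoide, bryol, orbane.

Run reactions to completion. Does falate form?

falate would need bryol and nexol (R3), but nexol never forms.

No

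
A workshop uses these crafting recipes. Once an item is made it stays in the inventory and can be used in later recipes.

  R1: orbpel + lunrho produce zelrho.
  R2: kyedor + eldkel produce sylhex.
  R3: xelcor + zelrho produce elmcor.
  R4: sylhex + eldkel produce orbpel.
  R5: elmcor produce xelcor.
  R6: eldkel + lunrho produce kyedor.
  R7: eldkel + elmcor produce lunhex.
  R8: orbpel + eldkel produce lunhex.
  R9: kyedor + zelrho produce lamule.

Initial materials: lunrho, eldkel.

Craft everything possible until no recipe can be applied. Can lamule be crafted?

Using R6, eldkel and lunrho make kyedor.
kyedor + eldkel → sylhex (R2).
Using R4, sylhex and eldkel make orbpel.
Using R1, orbpel and lunrho make zelrho.
Using R9, kyedor and zelrho make lamule.

Yes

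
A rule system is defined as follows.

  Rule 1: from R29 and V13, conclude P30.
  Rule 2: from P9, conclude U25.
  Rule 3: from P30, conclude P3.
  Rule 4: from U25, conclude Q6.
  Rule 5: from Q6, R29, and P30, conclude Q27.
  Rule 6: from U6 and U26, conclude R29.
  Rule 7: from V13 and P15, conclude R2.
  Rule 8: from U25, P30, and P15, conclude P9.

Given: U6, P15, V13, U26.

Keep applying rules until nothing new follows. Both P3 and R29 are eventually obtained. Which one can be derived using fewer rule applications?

R29

R29: U6 and U26 hold, so R29 follows (Rule 6). [1 rule application]
P3: From U6 and U26, Rule 6 gives R29. R29 and V13 hold, so P30 follows (Rule 1). From P30, Rule 3 gives P3. [3 rule applications]
R29 needs fewer.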